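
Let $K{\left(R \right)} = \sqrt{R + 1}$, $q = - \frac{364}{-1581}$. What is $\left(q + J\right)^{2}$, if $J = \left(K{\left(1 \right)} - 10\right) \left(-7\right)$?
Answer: $\frac{12573506134}{2499561} - \frac{1554476 \sqrt{2}}{1581} \approx 3639.8$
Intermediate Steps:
$q = \frac{364}{1581}$ ($q = \left(-364\right) \left(- \frac{1}{1581}\right) = \frac{364}{1581} \approx 0.23023$)
$K{\left(R \right)} = \sqrt{1 + R}$
$J = 70 - 7 \sqrt{2}$ ($J = \left(\sqrt{1 + 1} - 10\right) \left(-7\right) = \left(\sqrt{2} - 10\right) \left(-7\right) = \left(-10 + \sqrt{2}\right) \left(-7\right) = 70 - 7 \sqrt{2} \approx 60.101$)
$\left(q + J\right)^{2} = \left(\frac{364}{1581} + \left(70 - 7 \sqrt{2}\right)\right)^{2} = \left(\frac{111034}{1581} - 7 \sqrt{2}\right)^{2}$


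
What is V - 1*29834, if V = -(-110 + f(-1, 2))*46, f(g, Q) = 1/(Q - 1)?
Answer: -24820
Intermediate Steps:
f(g, Q) = 1/(-1 + Q)
V = 5014 (V = -(-110 + 1/(-1 + 2))*46 = -(-110 + 1/1)*46 = -(-110 + 1)*46 = -(-109)*46 = -1*(-5014) = 5014)
V - 1*29834 = 5014 - 1*29834 = 5014 - 29834 = -24820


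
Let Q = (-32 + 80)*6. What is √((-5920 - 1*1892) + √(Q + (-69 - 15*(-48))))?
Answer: √(-7812 + √939) ≈ 88.212*I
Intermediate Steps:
Q = 288 (Q = 48*6 = 288)
√((-5920 - 1*1892) + √(Q + (-69 - 15*(-48)))) = √((-5920 - 1*1892) + √(288 + (-69 - 15*(-48)))) = √((-5920 - 1892) + √(288 + (-69 + 720))) = √(-7812 + √(288 + 651)) = √(-7812 + √939)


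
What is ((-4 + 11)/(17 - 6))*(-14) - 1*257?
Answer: -2925/11 ≈ -265.91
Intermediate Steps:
((-4 + 11)/(17 - 6))*(-14) - 1*257 = (7/11)*(-14) - 257 = -98/11 - 257 = -2925/11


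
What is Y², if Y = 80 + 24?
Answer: 10816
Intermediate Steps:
Y = 104
Y² = 104² = 10816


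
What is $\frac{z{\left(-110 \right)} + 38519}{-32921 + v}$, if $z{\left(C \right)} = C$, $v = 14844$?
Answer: $- \frac{38409}{18077} \approx -2.1247$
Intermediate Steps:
$\frac{z{\left(-110 \right)} + 38519}{-32921 + v} = \frac{-110 + 38519}{-32921 + 14844} = \frac{38409}{-18077} = 38409 \left(- \frac{1}{18077}\right) = - \frac{38409}{18077}$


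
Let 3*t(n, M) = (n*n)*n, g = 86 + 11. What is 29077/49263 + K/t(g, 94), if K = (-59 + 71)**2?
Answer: 26559074437/44961009999 ≈ 0.59071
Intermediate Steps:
g = 97
t(n, M) = n**3/3 (t(n, M) = ((n*n)*n)/3 = (n**2*n)/3 = n**3/3)
K = 144 (K = 12**2 = 144)
29077/49263 + K/t(g, 94) = 29077/49263 + 144/(((1/3)*97**3)) = 29077*(1/49263) + 144/(((1/3)*912673)) = 29077/49263 + 144/(912673/3) = 29077/49263 + 144*(3/912673) = 29077/49263 + 432/912673 = 26559074437/44961009999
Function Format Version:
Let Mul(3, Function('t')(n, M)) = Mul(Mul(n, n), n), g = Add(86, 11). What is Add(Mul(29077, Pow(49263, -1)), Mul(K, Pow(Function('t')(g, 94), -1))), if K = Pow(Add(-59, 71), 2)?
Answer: Rational(26559074437, 44961009999) ≈ 0.59071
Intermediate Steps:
g = 97
Function('t')(n, M) = Mul(Rational(1, 3), Pow(n, 3)) (Function('t')(n, M) = Mul(Rational(1, 3), Mul(Mul(n, n), n)) = Mul(Rational(1, 3), Mul(Pow(n, 2), n)) = Mul(Rational(1, 3), Pow(n, 3)))
K = 144 (K = Pow(12, 2) = 144)
Add(Mul(29077, Pow(49263, -1)), Mul(K, Pow(Function('t')(g, 94), -1))) = Add(Mul(29077, Pow(49263, -1)), Mul(144, Pow(Mul(Rational(1, 3), Pow(97, 3)), -1))) = Add(Mul(29077, Rational(1, 49263)), Mul(144, Pow(Mul(Rational(1, 3), 912673), -1))) = Add(Rational(29077, 49263), Mul(144, Pow(Rational(912673, 3), -1))) = Add(Rational(29077, 49263), Mul(144, Rational(3, 912673))) = Add(Rational(29077, 49263), Rational(432, 912673)) = Rational(26559074437, 44961009999)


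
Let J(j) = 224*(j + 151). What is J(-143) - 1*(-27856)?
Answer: 29648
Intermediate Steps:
J(j) = 33824 + 224*j (J(j) = 224*(151 + j) = 33824 + 224*j)
J(-143) - 1*(-27856) = (33824 + 224*(-143)) - 1*(-27856) = (33824 - 32032) + 27856 = 1792 + 27856 = 29648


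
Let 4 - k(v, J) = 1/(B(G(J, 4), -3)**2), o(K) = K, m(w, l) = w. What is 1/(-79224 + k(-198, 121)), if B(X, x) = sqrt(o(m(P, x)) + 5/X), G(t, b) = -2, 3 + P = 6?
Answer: -1/79222 ≈ -1.2623e-5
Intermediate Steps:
P = 3 (P = -3 + 6 = 3)
B(X, x) = sqrt(3 + 5/X)
k(v, J) = 2 (k(v, J) = 4 - 1/((sqrt(3 + 5/(-2)))**2) = 4 - 1/((sqrt(3 + 5*(-1/2)))**2) = 4 - 1/((sqrt(3 - 5/2))**2) = 4 - 1/((sqrt(1/2))**2) = 4 - 1/((sqrt(2)/2)**2) = 4 - 1/1/2 = 4 - 1*2 = 4 - 2 = 2)
1/(-79224 + k(-198, 121)) = 1/(-79224 + 2) = 1/(-79222) = -1/79222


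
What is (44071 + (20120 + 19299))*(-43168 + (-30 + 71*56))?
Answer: -3274644780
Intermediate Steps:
(44071 + (20120 + 19299))*(-43168 + (-30 + 71*56)) = (44071 + 39419)*(-43168 + (-30 + 3976)) = 83490*(-43168 + 3946) = 83490*(-39222) = -3274644780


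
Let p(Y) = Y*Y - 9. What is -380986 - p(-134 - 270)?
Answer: -544193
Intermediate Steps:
p(Y) = -9 + Y² (p(Y) = Y² - 9 = -9 + Y²)
-380986 - p(-134 - 270) = -380986 - (-9 + (-134 - 270)²) = -380986 - (-9 + (-404)²) = -380986 - (-9 + 163216) = -380986 - 1*163207 = -380986 - 163207 = -544193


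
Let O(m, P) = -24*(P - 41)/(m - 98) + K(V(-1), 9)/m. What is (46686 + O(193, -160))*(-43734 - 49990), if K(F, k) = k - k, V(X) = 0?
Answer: -416133997656/95 ≈ -4.3804e+9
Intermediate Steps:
K(F, k) = 0
O(m, P) = -24*(-41 + P)/(-98 + m) (O(m, P) = -24*(P - 41)/(m - 98) + 0/m = -24*(-41 + P)/(-98 + m) + 0 = -24*(-41 + P)/(-98 + m))
(46686 + O(193, -160))*(-43734 - 49990) = (46686 + 24*(41 - 1*(-160))/(-98 + 193))*(-43734 - 49990) = (46686 + 24*(41 + 160)/95)*(-93724) = (46686 + 24*(1/95)*201)*(-93724) = (46686 + 4824/95)*(-93724) = (4439994/95)*(-93724) = -416133997656/95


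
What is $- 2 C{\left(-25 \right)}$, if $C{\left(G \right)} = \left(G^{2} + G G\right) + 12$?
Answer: $-2524$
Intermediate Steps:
$C{\left(G \right)} = 12 + 2 G^{2}$ ($C{\left(G \right)} = \left(G^{2} + G^{2}\right) + 12 = 2 G^{2} + 12 = 12 + 2 G^{2}$)
$- 2 C{\left(-25 \right)} = - 2 \left(12 + 2 \left(-25\right)^{2}\right) = - 2 \left(12 + 2 \cdot 625\right) = - 2 \left(12 + 1250\right) = \left(-2\right) 1262 = -2524$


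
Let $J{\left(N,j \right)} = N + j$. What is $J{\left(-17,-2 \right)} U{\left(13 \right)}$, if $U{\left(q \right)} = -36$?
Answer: $684$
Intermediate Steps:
$J{\left(-17,-2 \right)} U{\left(13 \right)} = \left(-17 - 2\right) \left(-36\right) = \left(-19\right) \left(-36\right) = 684$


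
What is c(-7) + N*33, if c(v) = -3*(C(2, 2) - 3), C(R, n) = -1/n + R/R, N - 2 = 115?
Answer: 7737/2 ≈ 3868.5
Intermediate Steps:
N = 117 (N = 2 + 115 = 117)
C(R, n) = 1 - 1/n (C(R, n) = -1/n + 1 = 1 - 1/n)
c(v) = 15/2 (c(v) = -3*((-1 + 2)/2 - 3) = -3*((½)*1 - 3) = -3*(½ - 3) = -3*(-5/2) = 15/2)
c(-7) + N*33 = 15/2 + 117*33 = 15/2 + 3861 = 7737/2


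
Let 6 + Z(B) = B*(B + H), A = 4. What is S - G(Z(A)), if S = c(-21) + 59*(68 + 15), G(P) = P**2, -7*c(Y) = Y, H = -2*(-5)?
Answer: 2400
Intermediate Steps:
H = 10
c(Y) = -Y/7
Z(B) = -6 + B*(10 + B) (Z(B) = -6 + B*(B + 10) = -6 + B*(10 + B))
S = 4900 (S = -1/7*(-21) + 59*(68 + 15) = 3 + 59*83 = 3 + 4897 = 4900)
S - G(Z(A)) = 4900 - (-6 + 4**2 + 10*4)**2 = 4900 - (-6 + 16 + 40)**2 = 4900 - 1*50**2 = 4900 - 1*2500 = 4900 - 2500 = 2400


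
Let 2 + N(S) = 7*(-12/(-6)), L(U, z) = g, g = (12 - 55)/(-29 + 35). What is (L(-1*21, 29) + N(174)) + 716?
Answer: 4325/6 ≈ 720.83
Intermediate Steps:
g = -43/6 ≈ -7.1667
L(U, z) = -43/6
N(S) = 12 (N(S) = -2 + 7*(-12/(-6)) = -2 + 7*(-12*(-⅙)) = -2 + 7*2 = -2 + 14 = 12)
(L(-1*21, 29) + N(174)) + 716 = (-43/6 + 12) + 716 = 29/6 + 716 = 4325/6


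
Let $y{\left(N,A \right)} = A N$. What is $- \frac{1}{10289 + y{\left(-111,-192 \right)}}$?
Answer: $- \frac{1}{31601} \approx -3.1645 \cdot 10^{-5}$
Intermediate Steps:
$- \frac{1}{10289 + y{\left(-111,-192 \right)}} = - \frac{1}{10289 - -21312} = - \frac{1}{10289 + 21312} = - \frac{1}{31601}$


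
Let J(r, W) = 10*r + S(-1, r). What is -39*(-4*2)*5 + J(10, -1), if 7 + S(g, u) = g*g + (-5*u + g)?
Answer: 1603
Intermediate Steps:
S(g, u) = -7 + g + g² - 5*u (S(g, u) = -7 + (g*g + (-5*u + g)) = -7 + (g² + (g - 5*u)) = -7 + (g + g² - 5*u) = -7 + g + g² - 5*u)
J(r, W) = -7 + 5*r (J(r, W) = 10*r + (-7 - 1 + (-1)² - 5*r) = 10*r + (-7 - 1 + 1 - 5*r) = 10*r + (-7 - 5*r) = -7 + 5*r)
-39*(-4*2)*5 + J(10, -1) = -39*(-4*2)*5 + (-7 + 5*10) = -(-312)*5 + (-7 + 50) = -39*(-40) + 43 = 1560 + 43 = 1603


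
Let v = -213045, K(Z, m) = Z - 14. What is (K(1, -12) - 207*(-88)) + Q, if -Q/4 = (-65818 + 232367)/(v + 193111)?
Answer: 181762399/9967 ≈ 18236.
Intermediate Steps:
K(Z, m) = -14 + Z
Q = 333098/9967 (Q = -4*(-65818 + 232367)/(-213045 + 193111) = -666196/(-19934) = -666196*(-1)/19934 = -4*(-166549/19934) = 333098/9967 ≈ 33.420)
(K(1, -12) - 207*(-88)) + Q = ((-14 + 1) - 207*(-88)) + 333098/9967 = (-13 + 18216) + 333098/9967 = 18203 + 333098/9967 = 181762399/9967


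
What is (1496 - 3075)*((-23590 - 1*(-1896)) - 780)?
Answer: 35486446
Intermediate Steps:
(1496 - 3075)*((-23590 - 1*(-1896)) - 780) = -1579*((-23590 + 1896) - 780) = -1579*(-21694 - 780) = -1579*(-22474) = 35486446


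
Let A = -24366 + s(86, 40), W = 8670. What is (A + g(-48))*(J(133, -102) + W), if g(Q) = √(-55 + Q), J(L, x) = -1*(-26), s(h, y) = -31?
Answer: -212156312 + 8696*I*√103 ≈ -2.1216e+8 + 88255.0*I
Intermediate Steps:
J(L, x) = 26
A = -24397 (A = -24366 - 31 = -24397)
(A + g(-48))*(J(133, -102) + W) = (-24397 + √(-55 - 48))*(26 + 8670) = (-24397 + √(-103))*8696 = (-24397 + I*√103)*8696 = -212156312 + 8696*I*√103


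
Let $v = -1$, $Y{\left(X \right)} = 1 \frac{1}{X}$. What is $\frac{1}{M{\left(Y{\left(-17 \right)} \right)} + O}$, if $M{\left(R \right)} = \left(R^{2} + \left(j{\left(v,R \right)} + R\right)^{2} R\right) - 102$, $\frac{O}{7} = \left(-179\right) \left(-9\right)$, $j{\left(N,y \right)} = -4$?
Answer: $\frac{4913}{54898031} \approx 8.9493 \cdot 10^{-5}$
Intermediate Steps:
$Y{\left(X \right)} = \frac{1}{X}$
$O = 11277$ ($O = 7 \left(\left(-179\right) \left(-9\right)\right) = 7 \cdot 1611 = 11277$)
$M{\left(R \right)} = -102 + R^{2} + R \left(-4 + R\right)^{2}$ ($M{\left(R \right)} = \left(R^{2} + \left(-4 + R\right)^{2} R\right) - 102 = \left(R^{2} + R \left(-4 + R\right)^{2}\right) - 102 = -102 + R^{2} + R \left(-4 + R\right)^{2}$)
$\frac{1}{M{\left(Y{\left(-17 \right)} \right)} + O} = \frac{1}{\left(-102 + \left(\frac{1}{-17}\right)^{2} + \frac{\left(-4 + \frac{1}{-17}\right)^{2}}{-17}\right) + 11277} = \frac{1}{\left(-102 + \left(- \frac{1}{17}\right)^{2} - \frac{\left(-4 - \frac{1}{17}\right)^{2}}{17}\right) + 11277} = \frac{1}{\left(-102 + \frac{1}{289} - \frac{\left(- \frac{69}{17}\right)^{2}}{17}\right) + 11277} = \frac{1}{\left(-102 + \frac{1}{289} - \frac{4761}{4913}\right) + 11277} = \frac{1}{- \frac{505870}{4913} + 11277} = \frac{1}{\frac{54898031}{4913}} = \frac{4913}{54898031}$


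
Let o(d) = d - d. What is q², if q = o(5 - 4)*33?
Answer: 0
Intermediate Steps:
o(d) = 0
q = 0 (q = 0*33 = 0)
q² = 0² = 0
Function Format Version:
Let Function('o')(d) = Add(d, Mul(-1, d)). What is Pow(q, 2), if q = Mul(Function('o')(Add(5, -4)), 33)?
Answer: 0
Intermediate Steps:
Function('o')(d) = 0
q = 0 (q = Mul(0, 33) = 0)
Pow(q, 2) = Pow(0, 2) = 0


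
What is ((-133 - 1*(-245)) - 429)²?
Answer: 100489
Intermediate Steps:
((-133 - 1*(-245)) - 429)² = ((-133 + 245) - 429)² = (112 - 429)² = (-317)² = 100489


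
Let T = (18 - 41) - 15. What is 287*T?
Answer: -10906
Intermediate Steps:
T = -38 (T = -23 - 15 = -38)
287*T = 287*(-38) = -10906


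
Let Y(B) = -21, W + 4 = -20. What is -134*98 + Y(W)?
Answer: -13153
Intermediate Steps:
W = -24 (W = -4 - 20 = -24)
-134*98 + Y(W) = -134*98 - 21 = -13132 - 21 = -13153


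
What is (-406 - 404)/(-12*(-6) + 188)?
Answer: -81/26 ≈ -3.1154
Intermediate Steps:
(-406 - 404)/(-12*(-6) + 188) = -810/(72 + 188) = -810/260 = -810*1/260 = -81/26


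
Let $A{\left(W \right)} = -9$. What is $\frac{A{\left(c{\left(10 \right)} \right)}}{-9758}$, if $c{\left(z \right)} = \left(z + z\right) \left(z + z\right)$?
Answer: $\frac{9}{9758} \approx 0.00092232$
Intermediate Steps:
$c{\left(z \right)} = 4 z^{2}$ ($c{\left(z \right)} = 2 z 2 z = 4 z^{2}$)
$\frac{A{\left(c{\left(10 \right)} \right)}}{-9758} = - \frac{9}{-9758} = \left(-9\right) \left(- \frac{1}{9758}\right) = \frac{9}{9758}$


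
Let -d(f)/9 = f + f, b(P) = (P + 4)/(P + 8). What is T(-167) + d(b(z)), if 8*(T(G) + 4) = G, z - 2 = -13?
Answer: -535/8 ≈ -66.875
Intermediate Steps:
z = -11 (z = 2 - 13 = -11)
T(G) = -4 + G/8
b(P) = (4 + P)/(8 + P)
d(f) = -18*f (d(f) = -9*(f + f) = -18*f)
T(-167) + d(b(z)) = (-4 + (⅛)*(-167)) - 18*(4 - 11)/(8 - 11) = (-4 - 167/8) - 18*(-7)/(-3) = -199/8 - (-6)*(-7) = -199/8 - 18*7/3 = -199/8 - 42 = -535/8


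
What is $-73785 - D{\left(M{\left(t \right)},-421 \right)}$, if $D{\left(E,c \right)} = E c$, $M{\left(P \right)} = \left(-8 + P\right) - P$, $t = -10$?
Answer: $-77153$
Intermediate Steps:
$M{\left(P \right)} = -8$
$-73785 - D{\left(M{\left(t \right)},-421 \right)} = -73785 - \left(-8\right) \left(-421\right) = -73785 - 3368 = -77153$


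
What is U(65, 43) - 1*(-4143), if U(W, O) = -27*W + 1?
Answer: 2389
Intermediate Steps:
U(W, O) = 1 - 27*W
U(65, 43) - 1*(-4143) = (1 - 27*65) - 1*(-4143) = (1 - 1755) + 4143 = -1754 + 4143 = 2389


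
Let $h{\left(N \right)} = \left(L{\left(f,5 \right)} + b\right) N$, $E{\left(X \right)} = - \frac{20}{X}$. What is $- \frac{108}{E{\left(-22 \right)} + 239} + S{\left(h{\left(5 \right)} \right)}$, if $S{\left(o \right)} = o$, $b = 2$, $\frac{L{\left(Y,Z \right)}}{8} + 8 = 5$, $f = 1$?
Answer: $- \frac{291478}{2639} \approx -110.45$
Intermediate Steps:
$L{\left(Y,Z \right)} = -24$ ($L{\left(Y,Z \right)} = -64 + 8 \cdot 5 = -64 + 40 = -24$)
$h{\left(N \right)} = - 22 N$ ($h{\left(N \right)} = \left(-24 + 2\right) N = - 22 N$)
$- \frac{108}{E{\left(-22 \right)} + 239} + S{\left(h{\left(5 \right)} \right)} = - \frac{108}{- \frac{20}{-22} + 239} - 110 = - \frac{108}{\left(-20\right) \left(- \frac{1}{22}\right) + 239} - 110 = - \frac{108}{\frac{10}{11} + 239} - 110 = - \frac{108}{\frac{2639}{11}} - 110 = \left(-108\right) \frac{11}{2639} - 110 = - \frac{1188}{2639} - 110 = - \frac{291478}{2639}$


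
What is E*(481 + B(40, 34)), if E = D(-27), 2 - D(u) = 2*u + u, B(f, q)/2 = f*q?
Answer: 265683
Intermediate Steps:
B(f, q) = 2*f*q (B(f, q) = 2*(f*q) = 2*f*q)
D(u) = 2 - 3*u (D(u) = 2 - (2*u + u) = 2 - 3*u)
E = 83 (E = 2 - 3*(-27) = 2 + 81 = 83)
E*(481 + B(40, 34)) = 83*(481 + 2*40*34) = 83*(481 + 2720) = 83*3201 = 265683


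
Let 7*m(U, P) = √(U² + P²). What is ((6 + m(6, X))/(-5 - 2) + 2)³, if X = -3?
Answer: 26168/16807 - 28359*√5/117649 ≈ 1.0180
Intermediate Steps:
m(U, P) = √(P² + U²)/7 (m(U, P) = √(U² + P²)/7 = √(P² + U²)/7)
((6 + m(6, X))/(-5 - 2) + 2)³ = ((6 + √((-3)² + 6²)/7)/(-5 - 2) + 2)³ = ((6 + √(9 + 36)/7)/(-7) + 2)³ = ((6 + √45/7)*(-⅐) + 2)³ = ((6 + (3*√5)/7)*(-⅐) + 2)³ = ((6 + 3*√5/7)*(-⅐) + 2)³ = ((-6/7 - 3*√5/49) + 2)³ = (8/7 - 3*√5/49)³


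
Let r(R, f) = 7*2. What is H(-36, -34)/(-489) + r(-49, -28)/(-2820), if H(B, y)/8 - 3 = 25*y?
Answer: 1061193/76610 ≈ 13.852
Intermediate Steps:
r(R, f) = 14
H(B, y) = 24 + 200*y (H(B, y) = 24 + 8*(25*y) = 24 + 200*y)
H(-36, -34)/(-489) + r(-49, -28)/(-2820) = (24 + 200*(-34))/(-489) + 14/(-2820) = (24 - 6800)*(-1/489) + 14*(-1/2820) = -6776*(-1/489) - 7/1410 = 6776/489 - 7/1410 = 1061193/76610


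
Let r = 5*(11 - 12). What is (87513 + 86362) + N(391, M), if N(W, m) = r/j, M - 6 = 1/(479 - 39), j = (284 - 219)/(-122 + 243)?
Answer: 2260254/13 ≈ 1.7387e+5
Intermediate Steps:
r = -5 (r = 5*(-1) = -5)
j = 65/121 ≈ 0.53719
M = 2641/440 (M = 6 + 1/(479 - 39) = 6 + 1/440 = 2641/440 ≈ 6.0023)
N(W, m) = -121/13 (N(W, m) = -5/65/121 = -5*121/65 = -121/13)
(87513 + 86362) + N(391, M) = (87513 + 86362) - 121/13 = 173875 - 121/13 = 2260254/13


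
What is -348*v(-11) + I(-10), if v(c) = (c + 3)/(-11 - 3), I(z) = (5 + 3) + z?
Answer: -1406/7 ≈ -200.86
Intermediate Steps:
I(z) = 8 + z
v(c) = -3/14 - c/14 (v(c) = (3 + c)/(-14) = (3 + c)*(-1/14) = -3/14 - c/14)
-348*v(-11) + I(-10) = -348*(-3/14 - 1/14*(-11)) + (8 - 10) = -348*(-3/14 + 11/14) - 2 = -348*4/7 - 2 = -1392/7 - 2 = -1406/7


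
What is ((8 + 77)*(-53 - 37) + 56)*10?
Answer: -75940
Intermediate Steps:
((8 + 77)*(-53 - 37) + 56)*10 = (85*(-90) + 56)*10 = (-7650 + 56)*10 = -7594*10 = -75940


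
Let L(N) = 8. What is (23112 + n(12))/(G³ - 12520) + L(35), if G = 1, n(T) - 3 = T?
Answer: 1975/321 ≈ 6.1526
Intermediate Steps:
n(T) = 3 + T
(23112 + n(12))/(G³ - 12520) + L(35) = (23112 + (3 + 12))/(1³ - 12520) + 8 = (23112 + 15)/(1 - 12520) + 8 = 23127/(-12519) + 8 = 23127*(-1/12519) + 8 = -593/321 + 8 = 1975/321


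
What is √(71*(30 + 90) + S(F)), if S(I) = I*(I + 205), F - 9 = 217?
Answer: √105926 ≈ 325.46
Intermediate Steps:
F = 226 (F = 9 + 217 = 226)
S(I) = I*(205 + I)
√(71*(30 + 90) + S(F)) = √(71*(30 + 90) + 226*(205 + 226)) = √(71*120 + 226*431) = √(8520 + 97406) = √105926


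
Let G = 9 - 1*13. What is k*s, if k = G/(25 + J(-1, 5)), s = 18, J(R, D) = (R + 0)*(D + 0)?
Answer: -18/5 ≈ -3.6000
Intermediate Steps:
J(R, D) = D*R (J(R, D) = R*D = D*R)
G = -4 (G = 9 - 13 = -4)
k = -⅕ (k = -4/(25 + 5*(-1)) = -4/(25 - 5) = -4/20 = -4*1/20 = -⅕ ≈ -0.20000)
k*s = -⅕*18 = -18/5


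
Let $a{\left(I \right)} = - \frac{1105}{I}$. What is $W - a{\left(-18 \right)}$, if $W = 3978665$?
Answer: $\frac{71614865}{18} \approx 3.9786 \cdot 10^{6}$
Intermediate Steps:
$W - a{\left(-18 \right)} = 3978665 - - \frac{1105}{-18} = 3978665 - \left(-1105\right) \left(- \frac{1}{18}\right) = 3978665 - \frac{1105}{18} = \frac{71614865}{18}$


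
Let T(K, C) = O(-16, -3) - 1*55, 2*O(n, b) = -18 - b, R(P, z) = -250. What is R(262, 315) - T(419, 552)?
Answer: -375/2 ≈ -187.50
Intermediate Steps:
O(n, b) = -9 - b/2 (O(n, b) = (-18 - b)/2 = -9 - b/2)
T(K, C) = -125/2 (T(K, C) = (-9 - ½*(-3)) - 1*55 = (-9 + 3/2) - 55 = -15/2 - 55 = -125/2)
R(262, 315) - T(419, 552) = -250 - 1*(-125/2) = -250 + 125/2 = -375/2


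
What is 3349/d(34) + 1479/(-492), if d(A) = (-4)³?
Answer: -145197/2624 ≈ -55.334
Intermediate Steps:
d(A) = -64
3349/d(34) + 1479/(-492) = 3349/(-64) + 1479/(-492) = 3349*(-1/64) + 1479*(-1/492) = -3349/64 - 493/164 = -145197/2624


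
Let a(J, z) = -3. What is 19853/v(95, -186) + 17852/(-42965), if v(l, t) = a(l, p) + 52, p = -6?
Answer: 852109397/2105285 ≈ 404.75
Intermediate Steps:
v(l, t) = 49 (v(l, t) = -3 + 52 = 49)
19853/v(95, -186) + 17852/(-42965) = 19853/49 + 17852/(-42965) = 19853*(1/49) + 17852*(-1/42965) = 19853/49 - 17852/42965 = 852109397/2105285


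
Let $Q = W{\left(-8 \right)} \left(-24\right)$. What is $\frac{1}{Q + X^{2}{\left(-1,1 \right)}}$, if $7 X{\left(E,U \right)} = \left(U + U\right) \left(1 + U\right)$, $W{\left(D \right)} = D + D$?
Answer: $\frac{49}{18832} \approx 0.002602$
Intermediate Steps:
$W{\left(D \right)} = 2 D$
$X{\left(E,U \right)} = \frac{2 U \left(1 + U\right)}{7}$ ($X{\left(E,U \right)} = \frac{\left(U + U\right) \left(1 + U\right)}{7} = \frac{2 U \left(1 + U\right)}{7}$)
$Q = 384$ ($Q = 2 \left(-8\right) \left(-24\right) = \left(-16\right) \left(-24\right) = 384$)
$\frac{1}{Q + X^{2}{\left(-1,1 \right)}} = \frac{1}{384 + \left(\frac{2}{7} \cdot 1 \left(1 + 1\right)\right)^{2}} = \frac{1}{384 + \left(\frac{2}{7} \cdot 1 \cdot 2\right)^{2}} = \frac{1}{384 + \left(\frac{4}{7}\right)^{2}} = \frac{1}{384 + \frac{16}{49}} = \frac{1}{\frac{18832}{49}} = \frac{49}{18832}$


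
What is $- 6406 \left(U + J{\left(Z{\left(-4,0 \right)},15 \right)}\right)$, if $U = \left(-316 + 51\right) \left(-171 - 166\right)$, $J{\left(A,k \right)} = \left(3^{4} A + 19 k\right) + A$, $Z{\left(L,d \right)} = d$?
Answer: $-573913540$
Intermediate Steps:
$J{\left(A,k \right)} = 19 k + 82 A$ ($J{\left(A,k \right)} = \left(81 A + 19 k\right) + A = \left(19 k + 81 A\right) + A = 19 k + 82 A$)
$U = 89305$ ($U = \left(-265\right) \left(-337\right) = 89305$)
$- 6406 \left(U + J{\left(Z{\left(-4,0 \right)},15 \right)}\right) = - 6406 \left(89305 + \left(19 \cdot 15 + 82 \cdot 0\right)\right) = - 6406 \left(89305 + \left(285 + 0\right)\right) = - 6406 \left(89305 + 285\right) = \left(-6406\right) 89590 = -573913540$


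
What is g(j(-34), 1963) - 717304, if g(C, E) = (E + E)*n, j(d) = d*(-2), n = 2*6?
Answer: -670192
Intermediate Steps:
n = 12
j(d) = -2*d
g(C, E) = 24*E (g(C, E) = (E + E)*12 = (2*E)*12 = 24*E)
g(j(-34), 1963) - 717304 = 24*1963 - 717304 = 47112 - 717304 = -670192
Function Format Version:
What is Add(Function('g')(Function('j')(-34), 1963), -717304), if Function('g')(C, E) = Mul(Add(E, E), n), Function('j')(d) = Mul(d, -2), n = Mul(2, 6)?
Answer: -670192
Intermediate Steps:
n = 12
Function('j')(d) = Mul(-2, d)
Function('g')(C, E) = Mul(24, E) (Function('g')(C, E) = Mul(Add(E, E), 12) = Mul(Mul(2, E), 12) = Mul(24, E))
Add(Function('g')(Function('j')(-34), 1963), -717304) = Add(Mul(24, 1963), -717304) = Add(47112, -717304) = -670192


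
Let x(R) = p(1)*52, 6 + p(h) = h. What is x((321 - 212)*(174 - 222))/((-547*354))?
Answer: 130/96819 ≈ 0.0013427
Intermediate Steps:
p(h) = -6 + h
x(R) = -260 (x(R) = (-6 + 1)*52 = -5*52 = -260)
x((321 - 212)*(174 - 222))/((-547*354)) = -260/((-547*354)) = -260/(-193638) = -260*(-1/193638) = 130/96819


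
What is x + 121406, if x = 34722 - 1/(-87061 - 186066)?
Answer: 42642772257/273127 ≈ 1.5613e+5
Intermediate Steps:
x = 9483515695/273127 (x = 34722 - 1/(-273127) = 34722 - 1*(-1/273127) = 34722 + 1/273127 = 9483515695/273127 ≈ 34722.)
x + 121406 = 9483515695/273127 + 121406 = 42642772257/273127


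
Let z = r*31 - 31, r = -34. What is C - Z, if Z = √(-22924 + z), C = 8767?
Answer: 8767 - I*√24009 ≈ 8767.0 - 154.95*I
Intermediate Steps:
z = -1085 (z = -34*31 - 31 = -1054 - 31 = -1085)
Z = I*√24009 (Z = √(-22924 - 1085) = √(-24009) = I*√24009 ≈ 154.95*I)
C - Z = 8767 - I*√24009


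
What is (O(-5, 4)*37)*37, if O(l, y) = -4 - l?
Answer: 1369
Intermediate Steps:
(O(-5, 4)*37)*37 = ((-4 - 1*(-5))*37)*37 = ((-4 + 5)*37)*37 = (1*37)*37 = 37*37 = 1369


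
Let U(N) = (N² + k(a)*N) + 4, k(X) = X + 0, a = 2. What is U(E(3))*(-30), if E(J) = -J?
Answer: -210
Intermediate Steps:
k(X) = X
U(N) = 4 + N² + 2*N (U(N) = (N² + 2*N) + 4 = 4 + N² + 2*N)
U(E(3))*(-30) = (4 + (-1*3)² + 2*(-1*3))*(-30) = (4 + (-3)² + 2*(-3))*(-30) = (4 + 9 - 6)*(-30) = 7*(-30) = -210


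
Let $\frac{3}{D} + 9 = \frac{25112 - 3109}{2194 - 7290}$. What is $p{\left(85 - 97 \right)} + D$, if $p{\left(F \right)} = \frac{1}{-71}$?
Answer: $- \frac{1153315}{4818557} \approx -0.23935$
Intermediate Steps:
$p{\left(F \right)} = - \frac{1}{71}$
$D = - \frac{15288}{67867}$ ($D = \frac{3}{-9 + \frac{25112 - 3109}{2194 - 7290}} = \frac{3}{-9 + \frac{22003}{-5096}} = \frac{3}{-9 + 22003 \left(- \frac{1}{5096}\right)} = \frac{3}{-9 - \frac{22003}{5096}} = \frac{3}{- \frac{67867}{5096}} = 3 \left(- \frac{5096}{67867}\right) = - \frac{15288}{67867} \approx -0.22526$)
$p{\left(85 - 97 \right)} + D = - \frac{1}{71} - \frac{15288}{67867} = - \frac{1153315}{4818557}$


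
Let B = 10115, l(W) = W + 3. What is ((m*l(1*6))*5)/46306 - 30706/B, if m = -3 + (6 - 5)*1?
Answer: -711391193/234192595 ≈ -3.0376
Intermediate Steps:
l(W) = 3 + W
m = -2 (m = -3 + 1*1 = -3 + 1 = -2)
((m*l(1*6))*5)/46306 - 30706/B = (-2*(3 + 1*6)*5)/46306 - 30706/10115 = (-2*(3 + 6)*5)*(1/46306) - 30706*1/10115 = (-2*9*5)*(1/46306) - 30706/10115 = -18*5*(1/46306) - 30706/10115 = -90*1/46306 - 30706/10115 = -45/23153 - 30706/10115 = -711391193/234192595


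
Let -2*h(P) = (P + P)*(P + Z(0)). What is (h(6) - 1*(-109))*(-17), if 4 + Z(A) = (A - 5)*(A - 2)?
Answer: -629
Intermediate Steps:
Z(A) = -4 + (-5 + A)*(-2 + A) (Z(A) = -4 + (A - 5)*(A - 2) = -4 + (-5 + A)*(-2 + A))
h(P) = -P*(6 + P) (h(P) = -(P + P)*(P + (6 + 0**2 - 7*0))/2 = -2*P*(P + (6 + 0 + 0))/2 = -2*P*(P + 6)/2 = -2*P*(6 + P)/2 = -P*(6 + P))
(h(6) - 1*(-109))*(-17) = (-1*6*(6 + 6) - 1*(-109))*(-17) = (-1*6*12 + 109)*(-17) = (-72 + 109)*(-17) = 37*(-17) = -629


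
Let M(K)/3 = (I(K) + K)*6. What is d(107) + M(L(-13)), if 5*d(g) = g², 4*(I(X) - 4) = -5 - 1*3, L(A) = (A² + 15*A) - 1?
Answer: 9199/5 ≈ 1839.8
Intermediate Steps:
L(A) = -1 + A² + 15*A
I(X) = 2 (I(X) = 4 + (-5 - 1*3)/4 = 4 + (-5 - 3)/4 = 4 + (¼)*(-8) = 4 - 2 = 2)
d(g) = g²/5
M(K) = 36 + 18*K (M(K) = 3*((2 + K)*6) = 3*(12 + 6*K) = 36 + 18*K)
d(107) + M(L(-13)) = (⅕)*107² + (36 + 18*(-1 + (-13)² + 15*(-13))) = (⅕)*11449 + (36 + 18*(-1 + 169 - 195)) = 11449/5 + (36 + 18*(-27)) = 11449/5 + (36 - 486) = 11449/5 - 450 = 9199/5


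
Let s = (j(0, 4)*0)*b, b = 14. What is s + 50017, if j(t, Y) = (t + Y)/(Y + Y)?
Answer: 50017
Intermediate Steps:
j(t, Y) = (Y + t)/(2*Y) (j(t, Y) = (Y + t)/((2*Y)) = (Y + t)*(1/(2*Y)) = (Y + t)/(2*Y))
s = 0 (s = (((1/2)*(4 + 0)/4)*0)*14 = (((1/2)*(1/4)*4)*0)*14 = ((1/2)*0)*14 = 0*14 = 0)
s + 50017 = 0 + 50017 = 50017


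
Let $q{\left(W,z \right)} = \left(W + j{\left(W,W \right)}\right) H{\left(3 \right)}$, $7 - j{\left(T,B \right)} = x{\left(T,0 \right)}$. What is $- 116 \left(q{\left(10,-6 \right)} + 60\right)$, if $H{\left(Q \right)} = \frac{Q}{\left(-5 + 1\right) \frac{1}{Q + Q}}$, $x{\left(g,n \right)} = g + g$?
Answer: $-8526$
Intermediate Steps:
$x{\left(g,n \right)} = 2 g$
$j{\left(T,B \right)} = 7 - 2 T$
$H{\left(Q \right)} = - \frac{Q^{2}}{2}$ ($H{\left(Q \right)} = \frac{Q}{\left(-4\right) \frac{1}{2 Q}} = \frac{Q}{\left(-2\right) \frac{1}{Q}} = Q \left(- \frac{Q}{2}\right) = - \frac{Q^{2}}{2}$)
$q{\left(W,z \right)} = - \frac{63}{2} + \frac{9 W}{2}$ ($q{\left(W,z \right)} = \left(W - \left(-7 + 2 W\right)\right) \left(- \frac{3^{2}}{2}\right) = \left(7 - W\right) \left(\left(- \frac{1}{2}\right) 9\right) = \left(7 - W\right) \left(- \frac{9}{2}\right) = - \frac{63}{2} + \frac{9 W}{2}$)
$- 116 \left(q{\left(10,-6 \right)} + 60\right) = - 116 \left(\left(- \frac{63}{2} + \frac{9}{2} \cdot 10\right) + 60\right) = - 116 \left(\left(- \frac{63}{2} + 45\right) + 60\right) = - 116 \left(\frac{27}{2} + 60\right) = \left(-116\right) \frac{147}{2} = -8526$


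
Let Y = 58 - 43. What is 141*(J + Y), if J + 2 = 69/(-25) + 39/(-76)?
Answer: 2605821/1900 ≈ 1371.5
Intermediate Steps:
Y = 15
J = -10019/1900 (J = -2 + (69/(-25) + 39/(-76)) = -2 + (69*(-1/25) + 39*(-1/76)) = -2 + (-69/25 - 39/76) = -2 - 6219/1900 = -10019/1900 ≈ -5.2732)
141*(J + Y) = 141*(-10019/1900 + 15) = 141*(18481/1900) = 2605821/1900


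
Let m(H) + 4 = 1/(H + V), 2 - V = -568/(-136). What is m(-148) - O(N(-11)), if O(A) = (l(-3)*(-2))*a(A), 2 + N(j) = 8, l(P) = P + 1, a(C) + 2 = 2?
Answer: -10229/2553 ≈ -4.0067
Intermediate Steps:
a(C) = 0 (a(C) = -2 + 2 = 0)
l(P) = 1 + P
N(j) = 6 (N(j) = -2 + 8 = 6)
V = -37/17 (V = 2 - (-568)/(-136) = 2 - (-568)*(-1)/136 = 2 - 1*71/17 = 2 - 71/17 = -37/17 ≈ -2.1765)
m(H) = -4 + 1/(-37/17 + H) (m(H) = -4 + 1/(H - 37/17) = -4 + 1/(-37/17 + H))
O(A) = 0 (O(A) = ((1 - 3)*(-2))*0 = -2*(-2)*0 = 4*0 = 0)
m(-148) - O(N(-11)) = (165 - 68*(-148))/(-37 + 17*(-148)) - 1*0 = (165 + 10064)/(-37 - 2516) + 0 = 10229/(-2553) + 0 = -1/2553*10229 + 0 = -10229/2553 + 0 = -10229/2553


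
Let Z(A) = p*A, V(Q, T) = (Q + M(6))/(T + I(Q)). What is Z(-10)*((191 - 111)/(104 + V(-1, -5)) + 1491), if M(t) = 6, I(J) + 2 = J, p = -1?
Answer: 12336970/827 ≈ 14918.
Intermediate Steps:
I(J) = -2 + J
V(Q, T) = (6 + Q)/(-2 + Q + T) (V(Q, T) = (Q + 6)/(T + (-2 + Q)) = (6 + Q)/(-2 + Q + T))
Z(A) = -A
Z(-10)*((191 - 111)/(104 + V(-1, -5)) + 1491) = (-1*(-10))*((191 - 111)/(104 + (6 - 1)/(-2 - 1 - 5)) + 1491) = 10*(80/(104 + 5/(-8)) + 1491) = 10*(80/(104 - ⅛*5) + 1491) = 10*(80/(104 - 5/8) + 1491) = 10*(80/(827/8) + 1491) = 10*(80*(8/827) + 1491) = 10*(640/827 + 1491) = 10*(1233697/827) = 12336970/827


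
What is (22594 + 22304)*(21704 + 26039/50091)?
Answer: 16271051707498/16697 ≈ 9.7449e+8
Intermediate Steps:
(22594 + 22304)*(21704 + 26039/50091) = 44898*(21704 + 26039*(1/50091)) = 44898*(21704 + 26039/50091) = 44898*(1087201103/50091) = 16271051707498/16697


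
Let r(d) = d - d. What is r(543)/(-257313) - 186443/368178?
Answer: -186443/368178 ≈ -0.50639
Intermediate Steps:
r(d) = 0
r(543)/(-257313) - 186443/368178 = 0/(-257313) - 186443/368178 = 0*(-1/257313) - 186443*1/368178 = 0 - 186443/368178 = -186443/368178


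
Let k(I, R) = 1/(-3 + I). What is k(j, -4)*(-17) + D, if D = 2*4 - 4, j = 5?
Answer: -9/2 ≈ -4.5000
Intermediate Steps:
D = 4 (D = 8 - 4 = 4)
k(j, -4)*(-17) + D = -17/(-3 + 5) + 4 = -17/2 + 4 = -9/2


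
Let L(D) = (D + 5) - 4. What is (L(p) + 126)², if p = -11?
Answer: 13456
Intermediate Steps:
L(D) = 1 + D (L(D) = (5 + D) - 4 = 1 + D)
(L(p) + 126)² = ((1 - 11) + 126)² = (-10 + 126)² = 116² = 13456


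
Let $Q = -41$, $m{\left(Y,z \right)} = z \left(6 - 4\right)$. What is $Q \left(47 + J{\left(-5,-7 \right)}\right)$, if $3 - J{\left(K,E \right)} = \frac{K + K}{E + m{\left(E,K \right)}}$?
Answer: $- \frac{34440}{17} \approx -2025.9$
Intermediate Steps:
$m{\left(Y,z \right)} = 2 z$ ($m{\left(Y,z \right)} = z 2 = 2 z$)
$J{\left(K,E \right)} = 3 - \frac{2 K}{E + 2 K}$ ($J{\left(K,E \right)} = 3 - \frac{K + K}{E + 2 K} = 3 - \frac{2 K}{E + 2 K}$)
$Q \left(47 + J{\left(-5,-7 \right)}\right) = - 41 \left(47 + \frac{3 \left(-7\right) + 4 \left(-5\right)}{-7 + 2 \left(-5\right)}\right) = - 41 \left(47 + \frac{-21 - 20}{-7 - 10}\right) = - 41 \left(47 + \frac{1}{-17} \left(-41\right)\right) = - 41 \left(47 - - \frac{41}{17}\right) = - 41 \left(47 + \frac{41}{17}\right) = \left(-41\right) \frac{840}{17} = - \frac{34440}{17}$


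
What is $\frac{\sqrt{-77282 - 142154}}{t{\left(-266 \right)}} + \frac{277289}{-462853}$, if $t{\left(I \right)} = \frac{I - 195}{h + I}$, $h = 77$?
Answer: $- \frac{277289}{462853} + \frac{378 i \sqrt{54859}}{461} \approx -0.59909 + 192.05 i$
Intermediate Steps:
$t{\left(I \right)} = \frac{-195 + I}{77 + I}$ ($t{\left(I \right)} = \frac{I - 195}{77 + I} = \frac{-195 + I}{77 + I}$)
$\frac{\sqrt{-77282 - 142154}}{t{\left(-266 \right)}} + \frac{277289}{-462853} = \frac{\sqrt{-77282 - 142154}}{\frac{1}{77 - 266} \left(-195 - 266\right)} + \frac{277289}{-462853} = \frac{\sqrt{-219436}}{\frac{1}{-189} \left(-461\right)} + 277289 \left(- \frac{1}{462853}\right) = \frac{2 i \sqrt{54859}}{\left(- \frac{1}{189}\right) \left(-461\right)} - \frac{277289}{462853} = \frac{2 i \sqrt{54859}}{\frac{461}{189}} - \frac{277289}{462853} = 2 i \sqrt{54859} \cdot \frac{189}{461} - \frac{277289}{462853} = \frac{378 i \sqrt{54859}}{461} - \frac{277289}{462853} = - \frac{277289}{462853} + \frac{378 i \sqrt{54859}}{461}$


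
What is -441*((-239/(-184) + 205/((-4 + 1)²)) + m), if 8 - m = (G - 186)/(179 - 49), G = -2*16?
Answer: -178028711/11960 ≈ -14885.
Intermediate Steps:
G = -32
m = 629/65 (m = 8 - (-32 - 186)/(179 - 49) = 8 - (-218)/130 = 8 - 1*(-109/65) = 8 + 109/65 = 629/65 ≈ 9.6769)
-441*((-239/(-184) + 205/((-4 + 1)²)) + m) = -441*((-239/(-184) + 205/((-4 + 1)²)) + 629/65) = -441*((-239*(-1/184) + 205/((-3)²)) + 629/65) = -441*((239/184 + 205/9) + 629/65) = -441*(39871/1656 + 629/65) = -441*3633239/107640 = -178028711/11960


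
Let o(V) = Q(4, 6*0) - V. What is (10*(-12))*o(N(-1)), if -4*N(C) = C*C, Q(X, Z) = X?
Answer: -510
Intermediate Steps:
N(C) = -C²/4 (N(C) = -C*C/4 = -C²/4)
o(V) = 4 - V
(10*(-12))*o(N(-1)) = (10*(-12))*(4 - (-1)*(-1)²/4) = -120*(4 - (-1)/4) = -120*(4 - 1*(-¼)) = -120*(4 + ¼) = -120*17/4 = -510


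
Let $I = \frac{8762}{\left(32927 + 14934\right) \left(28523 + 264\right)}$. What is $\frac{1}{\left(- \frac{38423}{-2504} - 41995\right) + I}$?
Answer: $- \frac{3449947615928}{144827611875231551} \approx -2.3821 \cdot 10^{-5}$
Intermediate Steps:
$I = \frac{8762}{1377774607}$ ($I = \frac{8762}{47861 \cdot 28787} = \frac{8762}{1377774607} \approx 6.3595 \cdot 10^{-6}$)
$\frac{1}{\left(- \frac{38423}{-2504} - 41995\right) + I} = \frac{1}{\left(- \frac{38423}{-2504} - 41995\right) + \frac{8762}{1377774607}} = \frac{1}{\left(\left(-38423\right) \left(- \frac{1}{2504}\right) - 41995\right) + \frac{8762}{1377774607}} = \frac{1}{\left(\frac{38423}{2504} - 41995\right) + \frac{8762}{1377774607}} = \frac{1}{- \frac{105117057}{2504} + \frac{8762}{1377774607}} = \frac{1}{- \frac{144827611875231551}{3449947615928}} = - \frac{3449947615928}{144827611875231551}$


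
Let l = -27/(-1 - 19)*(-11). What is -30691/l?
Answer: 613820/297 ≈ 2066.7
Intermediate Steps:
l = -297/20 (l = -27/(-20)*(-11) = -27*(-1/20)*(-11) = (27/20)*(-11) = -297/20 ≈ -14.850)
-30691/l = -30691/(-297/20) = -30691*(-20/297) = 613820/297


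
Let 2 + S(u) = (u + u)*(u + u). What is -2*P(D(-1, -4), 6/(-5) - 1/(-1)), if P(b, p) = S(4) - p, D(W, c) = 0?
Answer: -622/5 ≈ -124.40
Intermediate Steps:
S(u) = -2 + 4*u**2 (S(u) = -2 + (u + u)*(u + u) = -2 + (2*u)*(2*u) = -2 + 4*u**2)
P(b, p) = 62 - p (P(b, p) = (-2 + 4*4**2) - p = (-2 + 4*16) - p = (-2 + 64) - p = 62 - p)
-2*P(D(-1, -4), 6/(-5) - 1/(-1)) = -2*(62 - (6/(-5) - 1/(-1))) = -2*(62 - (6*(-1/5) - 1*(-1))) = -2*(62 - (-6/5 + 1)) = -2*(62 - 1*(-1/5)) = -2*(62 + 1/5) = -2*311/5 = -622/5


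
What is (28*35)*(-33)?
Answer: -32340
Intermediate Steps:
(28*35)*(-33) = 980*(-33) = -32340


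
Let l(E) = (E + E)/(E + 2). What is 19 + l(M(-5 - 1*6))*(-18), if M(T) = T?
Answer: -25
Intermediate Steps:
l(E) = 2*E/(2 + E) (l(E) = (2*E)/(2 + E) = 2*E/(2 + E))
19 + l(M(-5 - 1*6))*(-18) = 19 + (2*(-5 - 1*6)/(2 + (-5 - 1*6)))*(-18) = 19 + (2*(-5 - 6)/(2 + (-5 - 6)))*(-18) = 19 + (2*(-11)/(2 - 11))*(-18) = 19 + (2*(-11)/(-9))*(-18) = 19 + (2*(-11)*(-⅑))*(-18) = 19 + (22/9)*(-18) = 19 - 44 = -25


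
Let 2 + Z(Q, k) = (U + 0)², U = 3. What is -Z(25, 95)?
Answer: -7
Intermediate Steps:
Z(Q, k) = 7 (Z(Q, k) = -2 + (3 + 0)² = -2 + 3² = -2 + 9 = 7)
-Z(25, 95) = -1*7 = -7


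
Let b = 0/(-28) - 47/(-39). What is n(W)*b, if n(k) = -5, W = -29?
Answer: -235/39 ≈ -6.0256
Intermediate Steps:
b = 47/39 (b = 0*(-1/28) - 47*(-1/39) = 0 + 47/39 = 47/39 ≈ 1.2051)
n(W)*b = -5*47/39 = -235/39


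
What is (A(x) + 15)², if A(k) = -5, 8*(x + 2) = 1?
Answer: 100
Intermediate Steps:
x = -15/8 (x = -2 + (⅛)*1 = -2 + ⅛ = -15/8 ≈ -1.8750)
(A(x) + 15)² = (-5 + 15)² = 10² = 100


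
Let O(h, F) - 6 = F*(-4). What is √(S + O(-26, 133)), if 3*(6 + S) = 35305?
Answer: √101127/3 ≈ 106.00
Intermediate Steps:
S = 35287/3 (S = -6 + (⅓)*35305 = -6 + 35305/3 = 35287/3 ≈ 11762.)
O(h, F) = 6 - 4*F (O(h, F) = 6 + F*(-4) = 6 - 4*F)
√(S + O(-26, 133)) = √(35287/3 + (6 - 4*133)) = √(35287/3 + (6 - 532)) = √(35287/3 - 526) = √(33709/3) = √101127/3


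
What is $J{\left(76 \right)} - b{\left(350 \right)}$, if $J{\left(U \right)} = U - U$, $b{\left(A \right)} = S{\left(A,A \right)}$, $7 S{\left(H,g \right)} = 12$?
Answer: $- \frac{12}{7} \approx -1.7143$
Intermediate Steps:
$S{\left(H,g \right)} = \frac{12}{7}$ ($S{\left(H,g \right)} = \frac{1}{7} \cdot 12 = \frac{12}{7}$)
$b{\left(A \right)} = \frac{12}{7}$
$J{\left(U \right)} = 0$
$J{\left(76 \right)} - b{\left(350 \right)} = 0 - \frac{12}{7} = - \frac{12}{7}$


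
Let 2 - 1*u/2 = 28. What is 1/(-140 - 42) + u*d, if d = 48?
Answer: -454273/182 ≈ -2496.0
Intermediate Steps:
u = -52 (u = 4 - 2*28 = 4 - 56 = -52)
1/(-140 - 42) + u*d = 1/(-140 - 42) - 52*48 = 1/(-182) - 2496 = -1/182 - 2496 = -454273/182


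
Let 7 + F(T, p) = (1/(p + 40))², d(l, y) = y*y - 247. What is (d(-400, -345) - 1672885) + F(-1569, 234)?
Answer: -116676662663/75076 ≈ -1.5541e+6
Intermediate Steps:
d(l, y) = -247 + y² (d(l, y) = y² - 247 = -247 + y²)
F(T, p) = -7 + (40 + p)⁻² (F(T, p) = -7 + (1/(p + 40))² = -7 + (1/(40 + p))² = -7 + (40 + p)⁻²)
(d(-400, -345) - 1672885) + F(-1569, 234) = ((-247 + (-345)²) - 1672885) + (-7 + (40 + 234)⁻²) = ((-247 + 119025) - 1672885) + (-7 + 274⁻²) = (118778 - 1672885) + (-7 + 1/75076) = -1554107 - 525531/75076 = -116676662663/75076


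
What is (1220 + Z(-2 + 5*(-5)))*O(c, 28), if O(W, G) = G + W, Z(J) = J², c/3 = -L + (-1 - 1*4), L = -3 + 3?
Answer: 25337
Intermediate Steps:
L = 0
c = -15 (c = 3*(-1*0 + (-1 - 1*4)) = 3*(0 + (-1 - 4)) = 3*(0 - 5) = 3*(-5) = -15)
(1220 + Z(-2 + 5*(-5)))*O(c, 28) = (1220 + (-2 + 5*(-5))²)*(28 - 15) = (1220 + (-2 - 25)²)*13 = (1220 + (-27)²)*13 = (1220 + 729)*13 = 1949*13 = 25337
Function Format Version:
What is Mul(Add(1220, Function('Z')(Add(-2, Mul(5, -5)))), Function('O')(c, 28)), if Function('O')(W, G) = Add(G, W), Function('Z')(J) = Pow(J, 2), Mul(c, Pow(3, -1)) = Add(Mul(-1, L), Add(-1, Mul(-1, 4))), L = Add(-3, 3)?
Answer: 25337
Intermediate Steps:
L = 0
c = -15 (c = Mul(3, Add(Mul(-1, 0), Add(-1, Mul(-1, 4)))) = Mul(3, Add(0, Add(-1, -4))) = Mul(3, Add(0, -5)) = Mul(3, -5) = -15)
Mul(Add(1220, Function('Z')(Add(-2, Mul(5, -5)))), Function('O')(c, 28)) = Mul(Add(1220, Pow(Add(-2, Mul(5, -5)), 2)), Add(28, -15)) = Mul(Add(1220, Pow(Add(-2, -25), 2)), 13) = Mul(Add(1220, Pow(-27, 2)), 13) = Mul(Add(1220, 729), 13) = Mul(1949, 13) = 25337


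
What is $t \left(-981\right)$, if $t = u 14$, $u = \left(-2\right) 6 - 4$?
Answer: $219744$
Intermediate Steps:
$u = -16$ ($u = -12 - 4 = -16$)
$t = -224$ ($t = \left(-16\right) 14 = -224$)
$t \left(-981\right) = \left(-224\right) \left(-981\right) = 219744$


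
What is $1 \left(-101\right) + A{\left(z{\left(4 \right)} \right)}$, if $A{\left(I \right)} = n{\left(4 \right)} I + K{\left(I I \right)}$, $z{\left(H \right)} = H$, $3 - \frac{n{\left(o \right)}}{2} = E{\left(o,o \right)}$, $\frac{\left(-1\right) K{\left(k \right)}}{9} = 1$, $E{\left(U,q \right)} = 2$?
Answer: $-102$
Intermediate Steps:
$K{\left(k \right)} = -9$ ($K{\left(k \right)} = \left(-9\right) 1 = -9$)
$n{\left(o \right)} = 2$ ($n{\left(o \right)} = 6 - 4 = 2$)
$A{\left(I \right)} = -9 + 2 I$ ($A{\left(I \right)} = 2 I - 9 = -9 + 2 I$)
$1 \left(-101\right) + A{\left(z{\left(4 \right)} \right)} = 1 \left(-101\right) + \left(-9 + 2 \cdot 4\right) = -101 + \left(-9 + 8\right) = -101 - 1 = -102$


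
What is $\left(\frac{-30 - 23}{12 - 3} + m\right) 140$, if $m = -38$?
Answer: $- \frac{55300}{9} \approx -6144.4$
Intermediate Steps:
$\left(\frac{-30 - 23}{12 - 3} + m\right) 140 = \left(\frac{-30 - 23}{12 - 3} - 38\right) 140 = \left(- \frac{53}{9} - 38\right) 140 = \left(- \frac{395}{9}\right) 140 = - \frac{55300}{9}$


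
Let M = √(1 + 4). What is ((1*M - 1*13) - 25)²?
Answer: (38 - √5)² ≈ 1279.1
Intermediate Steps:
M = √5 ≈ 2.2361
((1*M - 1*13) - 25)² = ((1*√5 - 1*13) - 25)² = ((√5 - 13) - 25)² = ((-13 + √5) - 25)² = (-38 + √5)²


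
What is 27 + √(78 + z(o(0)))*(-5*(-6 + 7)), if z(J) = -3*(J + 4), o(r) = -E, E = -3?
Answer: 27 - 5*√57 ≈ -10.749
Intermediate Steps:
o(r) = 3 (o(r) = -1*(-3) = 3)
z(J) = -12 - 3*J (z(J) = -3*(4 + J) = -12 - 3*J)
27 + √(78 + z(o(0)))*(-5*(-6 + 7)) = 27 + √(78 + (-12 - 3*3))*(-5*(-6 + 7)) = 27 + √(78 + (-12 - 9))*(-5*1) = 27 + √(78 - 21)*(-5) = 27 + √57*(-5) = 27 - 5*√57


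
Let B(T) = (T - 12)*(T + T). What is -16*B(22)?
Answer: -7040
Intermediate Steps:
B(T) = 2*T*(-12 + T) (B(T) = (-12 + T)*(2*T) = 2*T*(-12 + T))
-16*B(22) = -32*22*(-12 + 22) = -32*22*10 = -16*440 = -7040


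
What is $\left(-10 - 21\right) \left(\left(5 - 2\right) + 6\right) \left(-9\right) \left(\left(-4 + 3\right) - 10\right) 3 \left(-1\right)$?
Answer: $82863$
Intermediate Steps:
$\left(-10 - 21\right) \left(\left(5 - 2\right) + 6\right) \left(-9\right) \left(\left(-4 + 3\right) - 10\right) 3 \left(-1\right) = - 31 \left(3 + 6\right) \left(-9\right) \left(-1 - 10\right) 3 \left(-1\right) = \left(-31\right) 9 \left(-9\right) \left(-11\right) 3 \left(-1\right) = \left(-279\right) \left(-9\right) \left(\left(-33\right) \left(-1\right)\right) = 2511 \cdot 33 = 82863$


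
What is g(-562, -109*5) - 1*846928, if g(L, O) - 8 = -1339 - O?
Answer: -847714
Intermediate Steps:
g(L, O) = -1331 - O (g(L, O) = 8 + (-1339 - O) = -1331 - O)
g(-562, -109*5) - 1*846928 = (-1331 - (-109)*5) - 1*846928 = (-1331 - 1*(-545)) - 846928 = (-1331 + 545) - 846928 = -786 - 846928 = -847714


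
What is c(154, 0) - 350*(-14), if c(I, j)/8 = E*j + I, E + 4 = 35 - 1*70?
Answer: 6132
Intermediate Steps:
E = -39 (E = -4 + (35 - 1*70) = -4 + (35 - 70) = -4 - 35 = -39)
c(I, j) = -312*j + 8*I (c(I, j) = 8*(-39*j + I) = 8*(I - 39*j) = -312*j + 8*I)
c(154, 0) - 350*(-14) = (-312*0 + 8*154) - 350*(-14) = (0 + 1232) + 4900 = 1232 + 4900 = 6132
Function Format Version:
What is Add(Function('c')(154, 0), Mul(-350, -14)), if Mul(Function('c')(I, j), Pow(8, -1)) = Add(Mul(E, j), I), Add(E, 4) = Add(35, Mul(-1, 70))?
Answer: 6132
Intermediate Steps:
E = -39 (E = Add(-4, Add(35, Mul(-1, 70))) = Add(-4, Add(35, -70)) = Add(-4, -35) = -39)
Function('c')(I, j) = Add(Mul(-312, j), Mul(8, I)) (Function('c')(I, j) = Mul(8, Add(Mul(-39, j), I)) = Mul(8, Add(I, Mul(-39, j))) = Add(Mul(-312, j), Mul(8, I)))
Add(Function('c')(154, 0), Mul(-350, -14)) = Add(Add(Mul(-312, 0), Mul(8, 154)), Mul(-350, -14)) = Add(Add(0, 1232), 4900) = Add(1232, 4900) = 6132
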